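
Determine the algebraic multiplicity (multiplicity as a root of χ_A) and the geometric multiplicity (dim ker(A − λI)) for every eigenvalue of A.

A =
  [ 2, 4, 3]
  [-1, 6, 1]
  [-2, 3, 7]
λ = 5: alg = 3, geom = 1

Step 1 — factor the characteristic polynomial to read off the algebraic multiplicities:
  χ_A(x) = (x - 5)^3

Step 2 — compute geometric multiplicities via the rank-nullity identity g(λ) = n − rank(A − λI):
  rank(A − (5)·I) = 2, so dim ker(A − (5)·I) = n − 2 = 1

Summary:
  λ = 5: algebraic multiplicity = 3, geometric multiplicity = 1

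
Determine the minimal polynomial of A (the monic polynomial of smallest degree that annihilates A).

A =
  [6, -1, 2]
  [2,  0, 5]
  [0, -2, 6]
x^3 - 12*x^2 + 48*x - 64

The characteristic polynomial is χ_A(x) = (x - 4)^3, so the eigenvalues are known. The minimal polynomial is
  m_A(x) = Π_λ (x − λ)^{k_λ}
where k_λ is the size of the *largest* Jordan block for λ (equivalently, the smallest k with (A − λI)^k v = 0 for every generalised eigenvector v of λ).

  λ = 4: largest Jordan block has size 3, contributing (x − 4)^3

So m_A(x) = (x - 4)^3 = x^3 - 12*x^2 + 48*x - 64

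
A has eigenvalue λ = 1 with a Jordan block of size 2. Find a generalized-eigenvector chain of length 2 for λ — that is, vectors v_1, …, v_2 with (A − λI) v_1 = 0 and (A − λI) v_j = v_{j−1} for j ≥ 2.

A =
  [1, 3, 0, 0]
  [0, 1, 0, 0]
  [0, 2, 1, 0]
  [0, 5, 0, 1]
A Jordan chain for λ = 1 of length 2:
v_1 = (3, 0, 2, 5)ᵀ
v_2 = (0, 1, 0, 0)ᵀ

Let N = A − (1)·I. We want v_2 with N^2 v_2 = 0 but N^1 v_2 ≠ 0; then v_{j-1} := N · v_j for j = 2, …, 2.

Pick v_2 = (0, 1, 0, 0)ᵀ.
Then v_1 = N · v_2 = (3, 0, 2, 5)ᵀ.

Sanity check: (A − (1)·I) v_1 = (0, 0, 0, 0)ᵀ = 0. ✓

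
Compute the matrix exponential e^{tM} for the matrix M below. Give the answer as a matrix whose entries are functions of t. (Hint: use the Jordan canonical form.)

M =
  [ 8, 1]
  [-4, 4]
e^{tM} =
  [2*t*exp(6*t) + exp(6*t), t*exp(6*t)]
  [-4*t*exp(6*t), -2*t*exp(6*t) + exp(6*t)]

Strategy: write M = P · J · P⁻¹ where J is a Jordan canonical form, so e^{tM} = P · e^{tJ} · P⁻¹, and e^{tJ} can be computed block-by-block.

M has Jordan form
J =
  [6, 1]
  [0, 6]
(up to reordering of blocks).

Per-block formulas:
  For a 2×2 Jordan block J_2(6): exp(t · J_2(6)) = e^(6t)·(I + t·N), where N is the 2×2 nilpotent shift.

After assembling e^{tJ} and conjugating by P, we get:

e^{tM} =
  [2*t*exp(6*t) + exp(6*t), t*exp(6*t)]
  [-4*t*exp(6*t), -2*t*exp(6*t) + exp(6*t)]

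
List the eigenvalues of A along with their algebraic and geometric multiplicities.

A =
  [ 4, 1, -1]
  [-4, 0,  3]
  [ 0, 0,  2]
λ = 2: alg = 3, geom = 1

Step 1 — factor the characteristic polynomial to read off the algebraic multiplicities:
  χ_A(x) = (x - 2)^3

Step 2 — compute geometric multiplicities via the rank-nullity identity g(λ) = n − rank(A − λI):
  rank(A − (2)·I) = 2, so dim ker(A − (2)·I) = n − 2 = 1

Summary:
  λ = 2: algebraic multiplicity = 3, geometric multiplicity = 1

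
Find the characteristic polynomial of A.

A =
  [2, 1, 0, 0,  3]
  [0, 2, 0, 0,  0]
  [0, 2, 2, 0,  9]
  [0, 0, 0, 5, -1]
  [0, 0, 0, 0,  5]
x^5 - 16*x^4 + 97*x^3 - 278*x^2 + 380*x - 200

Expanding det(x·I − A) (e.g. by cofactor expansion or by noting that A is similar to its Jordan form J, which has the same characteristic polynomial as A) gives
  χ_A(x) = x^5 - 16*x^4 + 97*x^3 - 278*x^2 + 380*x - 200
which factors as (x - 5)^2*(x - 2)^3. The eigenvalues (with algebraic multiplicities) are λ = 2 with multiplicity 3, λ = 5 with multiplicity 2.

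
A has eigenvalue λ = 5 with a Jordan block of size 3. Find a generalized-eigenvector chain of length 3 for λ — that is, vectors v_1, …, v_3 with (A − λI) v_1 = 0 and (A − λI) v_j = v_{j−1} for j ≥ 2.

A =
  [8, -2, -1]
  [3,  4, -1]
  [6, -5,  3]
A Jordan chain for λ = 5 of length 3:
v_1 = (-3, 0, -9)ᵀ
v_2 = (3, 3, 6)ᵀ
v_3 = (1, 0, 0)ᵀ

Let N = A − (5)·I. We want v_3 with N^3 v_3 = 0 but N^2 v_3 ≠ 0; then v_{j-1} := N · v_j for j = 3, …, 2.

Pick v_3 = (1, 0, 0)ᵀ.
Then v_2 = N · v_3 = (3, 3, 6)ᵀ.
Then v_1 = N · v_2 = (-3, 0, -9)ᵀ.

Sanity check: (A − (5)·I) v_1 = (0, 0, 0)ᵀ = 0. ✓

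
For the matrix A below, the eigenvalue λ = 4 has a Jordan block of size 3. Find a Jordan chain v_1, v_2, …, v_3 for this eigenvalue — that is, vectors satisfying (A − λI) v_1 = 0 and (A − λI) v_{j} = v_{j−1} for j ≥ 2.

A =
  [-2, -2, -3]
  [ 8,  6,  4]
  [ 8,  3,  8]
A Jordan chain for λ = 4 of length 3:
v_1 = (-4, 0, 8)ᵀ
v_2 = (-6, 8, 8)ᵀ
v_3 = (1, 0, 0)ᵀ

Let N = A − (4)·I. We want v_3 with N^3 v_3 = 0 but N^2 v_3 ≠ 0; then v_{j-1} := N · v_j for j = 3, …, 2.

Pick v_3 = (1, 0, 0)ᵀ.
Then v_2 = N · v_3 = (-6, 8, 8)ᵀ.
Then v_1 = N · v_2 = (-4, 0, 8)ᵀ.

Sanity check: (A − (4)·I) v_1 = (0, 0, 0)ᵀ = 0. ✓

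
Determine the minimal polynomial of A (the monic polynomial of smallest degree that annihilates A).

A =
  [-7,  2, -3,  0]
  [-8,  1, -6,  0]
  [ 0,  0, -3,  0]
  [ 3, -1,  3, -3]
x^3 + 9*x^2 + 27*x + 27

The characteristic polynomial is χ_A(x) = (x + 3)^4, so the eigenvalues are known. The minimal polynomial is
  m_A(x) = Π_λ (x − λ)^{k_λ}
where k_λ is the size of the *largest* Jordan block for λ (equivalently, the smallest k with (A − λI)^k v = 0 for every generalised eigenvector v of λ).

  λ = -3: largest Jordan block has size 3, contributing (x + 3)^3

So m_A(x) = (x + 3)^3 = x^3 + 9*x^2 + 27*x + 27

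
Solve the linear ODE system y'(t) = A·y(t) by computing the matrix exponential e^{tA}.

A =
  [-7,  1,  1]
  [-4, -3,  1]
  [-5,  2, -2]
e^{tA} =
  [-3*t*exp(-4*t) + exp(-4*t), t*exp(-4*t), t*exp(-4*t)]
  [3*t^2*exp(-4*t)/2 - 4*t*exp(-4*t), -t^2*exp(-4*t)/2 + t*exp(-4*t) + exp(-4*t), -t^2*exp(-4*t)/2 + t*exp(-4*t)]
  [-3*t^2*exp(-4*t)/2 - 5*t*exp(-4*t), t^2*exp(-4*t)/2 + 2*t*exp(-4*t), t^2*exp(-4*t)/2 + 2*t*exp(-4*t) + exp(-4*t)]

Strategy: write A = P · J · P⁻¹ where J is a Jordan canonical form, so e^{tA} = P · e^{tJ} · P⁻¹, and e^{tJ} can be computed block-by-block.

A has Jordan form
J =
  [-4,  1,  0]
  [ 0, -4,  1]
  [ 0,  0, -4]
(up to reordering of blocks).

Per-block formulas:
  For a 3×3 Jordan block J_3(-4): exp(t · J_3(-4)) = e^(-4t)·(I + t·N + (t^2/2)·N^2), where N is the 3×3 nilpotent shift.

After assembling e^{tJ} and conjugating by P, we get:

e^{tA} =
  [-3*t*exp(-4*t) + exp(-4*t), t*exp(-4*t), t*exp(-4*t)]
  [3*t^2*exp(-4*t)/2 - 4*t*exp(-4*t), -t^2*exp(-4*t)/2 + t*exp(-4*t) + exp(-4*t), -t^2*exp(-4*t)/2 + t*exp(-4*t)]
  [-3*t^2*exp(-4*t)/2 - 5*t*exp(-4*t), t^2*exp(-4*t)/2 + 2*t*exp(-4*t), t^2*exp(-4*t)/2 + 2*t*exp(-4*t) + exp(-4*t)]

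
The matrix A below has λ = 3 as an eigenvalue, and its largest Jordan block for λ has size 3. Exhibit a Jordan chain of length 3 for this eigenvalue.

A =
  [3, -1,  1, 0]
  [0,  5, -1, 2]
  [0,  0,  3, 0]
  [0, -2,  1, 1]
A Jordan chain for λ = 3 of length 3:
v_1 = (-2, 0, 0, 0)ᵀ
v_2 = (-1, 2, 0, -2)ᵀ
v_3 = (0, 1, 0, 0)ᵀ

Let N = A − (3)·I. We want v_3 with N^3 v_3 = 0 but N^2 v_3 ≠ 0; then v_{j-1} := N · v_j for j = 3, …, 2.

Pick v_3 = (0, 1, 0, 0)ᵀ.
Then v_2 = N · v_3 = (-1, 2, 0, -2)ᵀ.
Then v_1 = N · v_2 = (-2, 0, 0, 0)ᵀ.

Sanity check: (A − (3)·I) v_1 = (0, 0, 0, 0)ᵀ = 0. ✓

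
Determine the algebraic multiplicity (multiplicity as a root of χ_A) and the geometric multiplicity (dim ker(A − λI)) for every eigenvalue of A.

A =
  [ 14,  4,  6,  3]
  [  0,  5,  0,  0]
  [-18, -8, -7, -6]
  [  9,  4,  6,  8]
λ = 5: alg = 4, geom = 3

Step 1 — factor the characteristic polynomial to read off the algebraic multiplicities:
  χ_A(x) = (x - 5)^4

Step 2 — compute geometric multiplicities via the rank-nullity identity g(λ) = n − rank(A − λI):
  rank(A − (5)·I) = 1, so dim ker(A − (5)·I) = n − 1 = 3

Summary:
  λ = 5: algebraic multiplicity = 4, geometric multiplicity = 3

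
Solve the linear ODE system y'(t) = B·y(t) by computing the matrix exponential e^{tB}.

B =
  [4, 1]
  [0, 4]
e^{tB} =
  [exp(4*t), t*exp(4*t)]
  [0, exp(4*t)]

Strategy: write B = P · J · P⁻¹ where J is a Jordan canonical form, so e^{tB} = P · e^{tJ} · P⁻¹, and e^{tJ} can be computed block-by-block.

B has Jordan form
J =
  [4, 1]
  [0, 4]
(up to reordering of blocks).

Per-block formulas:
  For a 2×2 Jordan block J_2(4): exp(t · J_2(4)) = e^(4t)·(I + t·N), where N is the 2×2 nilpotent shift.

After assembling e^{tJ} and conjugating by P, we get:

e^{tB} =
  [exp(4*t), t*exp(4*t)]
  [0, exp(4*t)]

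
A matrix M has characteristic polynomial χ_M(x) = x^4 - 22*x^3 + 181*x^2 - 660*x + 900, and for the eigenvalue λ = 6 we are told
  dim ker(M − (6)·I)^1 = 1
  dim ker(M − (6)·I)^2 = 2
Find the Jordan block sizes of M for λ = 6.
Block sizes for λ = 6: [2]

From the dimensions of kernels of powers, the number of Jordan blocks of size at least j is d_j − d_{j−1} where d_j = dim ker(N^j) (with d_0 = 0). Computing the differences gives [1, 1].
The number of blocks of size exactly k is (#blocks of size ≥ k) − (#blocks of size ≥ k + 1), so the partition is: 1 block(s) of size 2.
In nonincreasing order the block sizes are [2].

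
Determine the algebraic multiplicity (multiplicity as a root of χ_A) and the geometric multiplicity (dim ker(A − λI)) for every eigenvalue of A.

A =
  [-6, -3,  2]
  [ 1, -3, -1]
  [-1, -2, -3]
λ = -4: alg = 3, geom = 1

Step 1 — factor the characteristic polynomial to read off the algebraic multiplicities:
  χ_A(x) = (x + 4)^3

Step 2 — compute geometric multiplicities via the rank-nullity identity g(λ) = n − rank(A − λI):
  rank(A − (-4)·I) = 2, so dim ker(A − (-4)·I) = n − 2 = 1

Summary:
  λ = -4: algebraic multiplicity = 3, geometric multiplicity = 1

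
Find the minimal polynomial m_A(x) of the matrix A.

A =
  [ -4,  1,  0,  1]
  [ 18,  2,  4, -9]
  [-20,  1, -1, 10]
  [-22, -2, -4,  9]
x^4 - 6*x^3 - 11*x^2 + 60*x + 100

The characteristic polynomial is χ_A(x) = (x - 5)^2*(x + 2)^2, so the eigenvalues are known. The minimal polynomial is
  m_A(x) = Π_λ (x − λ)^{k_λ}
where k_λ is the size of the *largest* Jordan block for λ (equivalently, the smallest k with (A − λI)^k v = 0 for every generalised eigenvector v of λ).

  λ = -2: largest Jordan block has size 2, contributing (x + 2)^2
  λ = 5: largest Jordan block has size 2, contributing (x − 5)^2

So m_A(x) = (x - 5)^2*(x + 2)^2 = x^4 - 6*x^3 - 11*x^2 + 60*x + 100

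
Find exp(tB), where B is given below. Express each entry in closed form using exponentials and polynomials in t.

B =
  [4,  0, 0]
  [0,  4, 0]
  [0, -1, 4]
e^{tB} =
  [exp(4*t), 0, 0]
  [0, exp(4*t), 0]
  [0, -t*exp(4*t), exp(4*t)]

Strategy: write B = P · J · P⁻¹ where J is a Jordan canonical form, so e^{tB} = P · e^{tJ} · P⁻¹, and e^{tJ} can be computed block-by-block.

B has Jordan form
J =
  [4, 1, 0]
  [0, 4, 0]
  [0, 0, 4]
(up to reordering of blocks).

Per-block formulas:
  For a 2×2 Jordan block J_2(4): exp(t · J_2(4)) = e^(4t)·(I + t·N), where N is the 2×2 nilpotent shift.
  For a 1×1 block at λ = 4: exp(t · [4]) = [e^(4t)].

After assembling e^{tJ} and conjugating by P, we get:

e^{tB} =
  [exp(4*t), 0, 0]
  [0, exp(4*t), 0]
  [0, -t*exp(4*t), exp(4*t)]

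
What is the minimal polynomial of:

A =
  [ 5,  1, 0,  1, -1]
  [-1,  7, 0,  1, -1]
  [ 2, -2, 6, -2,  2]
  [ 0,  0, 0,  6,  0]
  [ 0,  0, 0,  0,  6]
x^2 - 12*x + 36

The characteristic polynomial is χ_A(x) = (x - 6)^5, so the eigenvalues are known. The minimal polynomial is
  m_A(x) = Π_λ (x − λ)^{k_λ}
where k_λ is the size of the *largest* Jordan block for λ (equivalently, the smallest k with (A − λI)^k v = 0 for every generalised eigenvector v of λ).

  λ = 6: largest Jordan block has size 2, contributing (x − 6)^2

So m_A(x) = (x - 6)^2 = x^2 - 12*x + 36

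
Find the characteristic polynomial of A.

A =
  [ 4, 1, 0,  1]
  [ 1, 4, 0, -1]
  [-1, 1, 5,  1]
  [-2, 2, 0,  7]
x^4 - 20*x^3 + 150*x^2 - 500*x + 625

Expanding det(x·I − A) (e.g. by cofactor expansion or by noting that A is similar to its Jordan form J, which has the same characteristic polynomial as A) gives
  χ_A(x) = x^4 - 20*x^3 + 150*x^2 - 500*x + 625
which factors as (x - 5)^4. The eigenvalues (with algebraic multiplicities) are λ = 5 with multiplicity 4.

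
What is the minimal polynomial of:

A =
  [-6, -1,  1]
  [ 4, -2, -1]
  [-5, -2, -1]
x^3 + 9*x^2 + 27*x + 27

The characteristic polynomial is χ_A(x) = (x + 3)^3, so the eigenvalues are known. The minimal polynomial is
  m_A(x) = Π_λ (x − λ)^{k_λ}
where k_λ is the size of the *largest* Jordan block for λ (equivalently, the smallest k with (A − λI)^k v = 0 for every generalised eigenvector v of λ).

  λ = -3: largest Jordan block has size 3, contributing (x + 3)^3

So m_A(x) = (x + 3)^3 = x^3 + 9*x^2 + 27*x + 27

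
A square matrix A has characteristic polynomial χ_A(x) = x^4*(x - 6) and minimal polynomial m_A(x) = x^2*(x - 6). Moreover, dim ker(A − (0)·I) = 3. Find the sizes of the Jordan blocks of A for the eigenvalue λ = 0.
Block sizes for λ = 0: [2, 1, 1]

Step 1 — from the characteristic polynomial, algebraic multiplicity of λ = 0 is 4. From dim ker(A − (0)·I) = 3, there are exactly 3 Jordan blocks for λ = 0.
Step 2 — from the minimal polynomial, the factor (x − 0)^2 tells us the largest block for λ = 0 has size 2.
Step 3 — with total size 4, 3 blocks, and largest block 2, the block sizes (in nonincreasing order) are [2, 1, 1].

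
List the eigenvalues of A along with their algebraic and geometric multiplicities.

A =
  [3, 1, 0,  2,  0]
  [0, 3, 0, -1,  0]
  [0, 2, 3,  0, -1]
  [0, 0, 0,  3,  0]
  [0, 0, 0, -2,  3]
λ = 3: alg = 5, geom = 2

Step 1 — factor the characteristic polynomial to read off the algebraic multiplicities:
  χ_A(x) = (x - 3)^5

Step 2 — compute geometric multiplicities via the rank-nullity identity g(λ) = n − rank(A − λI):
  rank(A − (3)·I) = 3, so dim ker(A − (3)·I) = n − 3 = 2

Summary:
  λ = 3: algebraic multiplicity = 5, geometric multiplicity = 2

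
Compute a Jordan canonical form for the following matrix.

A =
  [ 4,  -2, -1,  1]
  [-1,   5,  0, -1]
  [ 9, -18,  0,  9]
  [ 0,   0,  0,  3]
J_3(3) ⊕ J_1(3)

The characteristic polynomial is
  det(x·I − A) = x^4 - 12*x^3 + 54*x^2 - 108*x + 81 = (x - 3)^4

Eigenvalues and multiplicities (the geometric multiplicity of λ is n − rank(A − λI), which equals the number of Jordan blocks for λ):
  λ = 3: algebraic multiplicity = 4, geometric multiplicity = 2

Determining the block sizes for each eigenvalue:
  λ = 3: with am = 4 and gm = 2, the partition is not yet determined (e.g. several partitions of 4 into 2 parts exist). Let N = A − (3)·I. Computing rank(N^1) = 2, rank(N^2) = 1, rank(N^3) = 0; the number of blocks of size ≥ j is rank(N^{j−1}) − rank(N^j), giving [2, 1, 1]. So we have 1 block(s) of size 3, 1 block(s) of size 1 → block sizes [3, 1]

Assembling the blocks gives a Jordan form
J =
  [3, 1, 0, 0]
  [0, 3, 1, 0]
  [0, 0, 3, 0]
  [0, 0, 0, 3]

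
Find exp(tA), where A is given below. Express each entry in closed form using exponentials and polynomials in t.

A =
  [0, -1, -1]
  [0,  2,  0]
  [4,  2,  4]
e^{tA} =
  [-2*t*exp(2*t) + exp(2*t), -t*exp(2*t), -t*exp(2*t)]
  [0, exp(2*t), 0]
  [4*t*exp(2*t), 2*t*exp(2*t), 2*t*exp(2*t) + exp(2*t)]

Strategy: write A = P · J · P⁻¹ where J is a Jordan canonical form, so e^{tA} = P · e^{tJ} · P⁻¹, and e^{tJ} can be computed block-by-block.

A has Jordan form
J =
  [2, 1, 0]
  [0, 2, 0]
  [0, 0, 2]
(up to reordering of blocks).

Per-block formulas:
  For a 2×2 Jordan block J_2(2): exp(t · J_2(2)) = e^(2t)·(I + t·N), where N is the 2×2 nilpotent shift.
  For a 1×1 block at λ = 2: exp(t · [2]) = [e^(2t)].

After assembling e^{tJ} and conjugating by P, we get:

e^{tA} =
  [-2*t*exp(2*t) + exp(2*t), -t*exp(2*t), -t*exp(2*t)]
  [0, exp(2*t), 0]
  [4*t*exp(2*t), 2*t*exp(2*t), 2*t*exp(2*t) + exp(2*t)]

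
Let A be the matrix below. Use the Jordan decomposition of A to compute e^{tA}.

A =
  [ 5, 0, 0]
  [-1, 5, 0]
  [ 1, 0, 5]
e^{tA} =
  [exp(5*t), 0, 0]
  [-t*exp(5*t), exp(5*t), 0]
  [t*exp(5*t), 0, exp(5*t)]

Strategy: write A = P · J · P⁻¹ where J is a Jordan canonical form, so e^{tA} = P · e^{tJ} · P⁻¹, and e^{tJ} can be computed block-by-block.

A has Jordan form
J =
  [5, 1, 0]
  [0, 5, 0]
  [0, 0, 5]
(up to reordering of blocks).

Per-block formulas:
  For a 2×2 Jordan block J_2(5): exp(t · J_2(5)) = e^(5t)·(I + t·N), where N is the 2×2 nilpotent shift.
  For a 1×1 block at λ = 5: exp(t · [5]) = [e^(5t)].

After assembling e^{tJ} and conjugating by P, we get:

e^{tA} =
  [exp(5*t), 0, 0]
  [-t*exp(5*t), exp(5*t), 0]
  [t*exp(5*t), 0, exp(5*t)]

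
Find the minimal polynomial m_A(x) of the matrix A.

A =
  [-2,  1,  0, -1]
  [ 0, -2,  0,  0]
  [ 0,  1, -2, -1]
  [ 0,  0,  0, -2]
x^2 + 4*x + 4

The characteristic polynomial is χ_A(x) = (x + 2)^4, so the eigenvalues are known. The minimal polynomial is
  m_A(x) = Π_λ (x − λ)^{k_λ}
where k_λ is the size of the *largest* Jordan block for λ (equivalently, the smallest k with (A − λI)^k v = 0 for every generalised eigenvector v of λ).

  λ = -2: largest Jordan block has size 2, contributing (x + 2)^2

So m_A(x) = (x + 2)^2 = x^2 + 4*x + 4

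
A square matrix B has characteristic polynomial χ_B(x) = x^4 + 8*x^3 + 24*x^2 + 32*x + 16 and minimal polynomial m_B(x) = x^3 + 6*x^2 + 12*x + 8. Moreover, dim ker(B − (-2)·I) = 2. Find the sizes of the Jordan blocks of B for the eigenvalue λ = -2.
Block sizes for λ = -2: [3, 1]

Step 1 — from the characteristic polynomial, algebraic multiplicity of λ = -2 is 4. From dim ker(B − (-2)·I) = 2, there are exactly 2 Jordan blocks for λ = -2.
Step 2 — from the minimal polynomial, the factor (x + 2)^3 tells us the largest block for λ = -2 has size 3.
Step 3 — with total size 4, 2 blocks, and largest block 3, the block sizes (in nonincreasing order) are [3, 1].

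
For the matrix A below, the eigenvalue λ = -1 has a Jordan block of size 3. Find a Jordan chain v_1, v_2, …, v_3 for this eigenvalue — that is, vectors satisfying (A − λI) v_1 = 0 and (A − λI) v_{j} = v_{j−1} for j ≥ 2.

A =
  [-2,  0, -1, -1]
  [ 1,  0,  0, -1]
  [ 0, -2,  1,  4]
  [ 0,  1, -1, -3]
A Jordan chain for λ = -1 of length 3:
v_1 = (1, 0, -2, 1)ᵀ
v_2 = (-1, 1, 0, 0)ᵀ
v_3 = (1, 0, 0, 0)ᵀ

Let N = A − (-1)·I. We want v_3 with N^3 v_3 = 0 but N^2 v_3 ≠ 0; then v_{j-1} := N · v_j for j = 3, …, 2.

Pick v_3 = (1, 0, 0, 0)ᵀ.
Then v_2 = N · v_3 = (-1, 1, 0, 0)ᵀ.
Then v_1 = N · v_2 = (1, 0, -2, 1)ᵀ.

Sanity check: (A − (-1)·I) v_1 = (0, 0, 0, 0)ᵀ = 0. ✓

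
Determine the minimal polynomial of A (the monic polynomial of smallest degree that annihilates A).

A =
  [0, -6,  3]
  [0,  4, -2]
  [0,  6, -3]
x^2 - x

The characteristic polynomial is χ_A(x) = x^2*(x - 1), so the eigenvalues are known. The minimal polynomial is
  m_A(x) = Π_λ (x − λ)^{k_λ}
where k_λ is the size of the *largest* Jordan block for λ (equivalently, the smallest k with (A − λI)^k v = 0 for every generalised eigenvector v of λ).

  λ = 0: largest Jordan block has size 1, contributing (x − 0)
  λ = 1: largest Jordan block has size 1, contributing (x − 1)

So m_A(x) = x*(x - 1) = x^2 - x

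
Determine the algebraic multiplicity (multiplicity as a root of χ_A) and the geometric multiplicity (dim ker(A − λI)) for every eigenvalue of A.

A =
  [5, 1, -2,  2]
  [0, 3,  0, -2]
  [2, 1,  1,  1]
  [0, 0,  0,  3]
λ = 3: alg = 4, geom = 2

Step 1 — factor the characteristic polynomial to read off the algebraic multiplicities:
  χ_A(x) = (x - 3)^4

Step 2 — compute geometric multiplicities via the rank-nullity identity g(λ) = n − rank(A − λI):
  rank(A − (3)·I) = 2, so dim ker(A − (3)·I) = n − 2 = 2

Summary:
  λ = 3: algebraic multiplicity = 4, geometric multiplicity = 2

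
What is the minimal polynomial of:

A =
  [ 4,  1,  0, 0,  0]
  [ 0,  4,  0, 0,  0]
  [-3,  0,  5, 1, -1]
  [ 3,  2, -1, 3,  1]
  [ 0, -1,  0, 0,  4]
x^2 - 8*x + 16

The characteristic polynomial is χ_A(x) = (x - 4)^5, so the eigenvalues are known. The minimal polynomial is
  m_A(x) = Π_λ (x − λ)^{k_λ}
where k_λ is the size of the *largest* Jordan block for λ (equivalently, the smallest k with (A − λI)^k v = 0 for every generalised eigenvector v of λ).

  λ = 4: largest Jordan block has size 2, contributing (x − 4)^2

So m_A(x) = (x - 4)^2 = x^2 - 8*x + 16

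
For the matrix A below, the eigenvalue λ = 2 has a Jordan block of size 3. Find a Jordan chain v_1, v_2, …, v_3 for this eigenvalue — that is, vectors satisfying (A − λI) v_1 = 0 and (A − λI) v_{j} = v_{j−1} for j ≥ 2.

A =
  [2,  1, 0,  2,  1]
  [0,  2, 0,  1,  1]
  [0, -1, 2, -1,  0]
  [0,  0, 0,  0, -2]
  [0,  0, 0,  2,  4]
A Jordan chain for λ = 2 of length 3:
v_1 = (-1, 0, 1, 0, 0)ᵀ
v_2 = (2, 1, -1, -2, 2)ᵀ
v_3 = (0, 0, 0, 1, 0)ᵀ

Let N = A − (2)·I. We want v_3 with N^3 v_3 = 0 but N^2 v_3 ≠ 0; then v_{j-1} := N · v_j for j = 3, …, 2.

Pick v_3 = (0, 0, 0, 1, 0)ᵀ.
Then v_2 = N · v_3 = (2, 1, -1, -2, 2)ᵀ.
Then v_1 = N · v_2 = (-1, 0, 1, 0, 0)ᵀ.

Sanity check: (A − (2)·I) v_1 = (0, 0, 0, 0, 0)ᵀ = 0. ✓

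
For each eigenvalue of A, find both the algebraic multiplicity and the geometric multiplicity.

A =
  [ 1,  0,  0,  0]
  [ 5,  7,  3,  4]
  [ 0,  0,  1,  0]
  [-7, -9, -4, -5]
λ = 1: alg = 4, geom = 2

Step 1 — factor the characteristic polynomial to read off the algebraic multiplicities:
  χ_A(x) = (x - 1)^4

Step 2 — compute geometric multiplicities via the rank-nullity identity g(λ) = n − rank(A − λI):
  rank(A − (1)·I) = 2, so dim ker(A − (1)·I) = n − 2 = 2

Summary:
  λ = 1: algebraic multiplicity = 4, geometric multiplicity = 2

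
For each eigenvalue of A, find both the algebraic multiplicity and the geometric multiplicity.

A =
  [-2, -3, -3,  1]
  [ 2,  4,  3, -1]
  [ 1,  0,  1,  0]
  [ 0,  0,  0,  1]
λ = 1: alg = 4, geom = 2

Step 1 — factor the characteristic polynomial to read off the algebraic multiplicities:
  χ_A(x) = (x - 1)^4

Step 2 — compute geometric multiplicities via the rank-nullity identity g(λ) = n − rank(A − λI):
  rank(A − (1)·I) = 2, so dim ker(A − (1)·I) = n − 2 = 2

Summary:
  λ = 1: algebraic multiplicity = 4, geometric multiplicity = 2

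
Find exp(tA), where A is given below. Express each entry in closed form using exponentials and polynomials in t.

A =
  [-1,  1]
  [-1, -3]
e^{tA} =
  [t*exp(-2*t) + exp(-2*t), t*exp(-2*t)]
  [-t*exp(-2*t), -t*exp(-2*t) + exp(-2*t)]

Strategy: write A = P · J · P⁻¹ where J is a Jordan canonical form, so e^{tA} = P · e^{tJ} · P⁻¹, and e^{tJ} can be computed block-by-block.

A has Jordan form
J =
  [-2,  1]
  [ 0, -2]
(up to reordering of blocks).

Per-block formulas:
  For a 2×2 Jordan block J_2(-2): exp(t · J_2(-2)) = e^(-2t)·(I + t·N), where N is the 2×2 nilpotent shift.

After assembling e^{tJ} and conjugating by P, we get:

e^{tA} =
  [t*exp(-2*t) + exp(-2*t), t*exp(-2*t)]
  [-t*exp(-2*t), -t*exp(-2*t) + exp(-2*t)]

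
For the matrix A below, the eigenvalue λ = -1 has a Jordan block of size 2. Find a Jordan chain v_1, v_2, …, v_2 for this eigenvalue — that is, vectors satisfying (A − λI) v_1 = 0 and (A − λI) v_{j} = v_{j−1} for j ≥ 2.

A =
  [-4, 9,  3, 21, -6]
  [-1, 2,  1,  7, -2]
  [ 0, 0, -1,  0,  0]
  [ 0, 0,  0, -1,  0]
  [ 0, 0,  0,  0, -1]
A Jordan chain for λ = -1 of length 2:
v_1 = (-3, -1, 0, 0, 0)ᵀ
v_2 = (1, 0, 0, 0, 0)ᵀ

Let N = A − (-1)·I. We want v_2 with N^2 v_2 = 0 but N^1 v_2 ≠ 0; then v_{j-1} := N · v_j for j = 2, …, 2.

Pick v_2 = (1, 0, 0, 0, 0)ᵀ.
Then v_1 = N · v_2 = (-3, -1, 0, 0, 0)ᵀ.

Sanity check: (A − (-1)·I) v_1 = (0, 0, 0, 0, 0)ᵀ = 0. ✓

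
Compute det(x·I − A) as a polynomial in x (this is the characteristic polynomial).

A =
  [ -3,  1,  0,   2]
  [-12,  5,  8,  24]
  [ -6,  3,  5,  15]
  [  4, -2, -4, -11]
x^4 + 4*x^3 + 6*x^2 + 4*x + 1

Expanding det(x·I − A) (e.g. by cofactor expansion or by noting that A is similar to its Jordan form J, which has the same characteristic polynomial as A) gives
  χ_A(x) = x^4 + 4*x^3 + 6*x^2 + 4*x + 1
which factors as (x + 1)^4. The eigenvalues (with algebraic multiplicities) are λ = -1 with multiplicity 4.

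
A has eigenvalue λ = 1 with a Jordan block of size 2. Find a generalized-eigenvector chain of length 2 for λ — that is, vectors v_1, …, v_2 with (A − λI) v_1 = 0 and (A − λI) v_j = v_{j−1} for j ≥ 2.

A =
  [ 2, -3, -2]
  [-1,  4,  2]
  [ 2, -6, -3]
A Jordan chain for λ = 1 of length 2:
v_1 = (1, -1, 2)ᵀ
v_2 = (1, 0, 0)ᵀ

Let N = A − (1)·I. We want v_2 with N^2 v_2 = 0 but N^1 v_2 ≠ 0; then v_{j-1} := N · v_j for j = 2, …, 2.

Pick v_2 = (1, 0, 0)ᵀ.
Then v_1 = N · v_2 = (1, -1, 2)ᵀ.

Sanity check: (A − (1)·I) v_1 = (0, 0, 0)ᵀ = 0. ✓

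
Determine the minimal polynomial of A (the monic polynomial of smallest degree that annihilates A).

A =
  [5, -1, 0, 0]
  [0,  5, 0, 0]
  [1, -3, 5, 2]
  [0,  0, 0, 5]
x^3 - 15*x^2 + 75*x - 125

The characteristic polynomial is χ_A(x) = (x - 5)^4, so the eigenvalues are known. The minimal polynomial is
  m_A(x) = Π_λ (x − λ)^{k_λ}
where k_λ is the size of the *largest* Jordan block for λ (equivalently, the smallest k with (A − λI)^k v = 0 for every generalised eigenvector v of λ).

  λ = 5: largest Jordan block has size 3, contributing (x − 5)^3

So m_A(x) = (x - 5)^3 = x^3 - 15*x^2 + 75*x - 125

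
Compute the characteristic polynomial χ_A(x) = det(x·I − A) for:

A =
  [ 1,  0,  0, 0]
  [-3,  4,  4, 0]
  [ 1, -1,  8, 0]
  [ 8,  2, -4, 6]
x^4 - 19*x^3 + 126*x^2 - 324*x + 216

Expanding det(x·I − A) (e.g. by cofactor expansion or by noting that A is similar to its Jordan form J, which has the same characteristic polynomial as A) gives
  χ_A(x) = x^4 - 19*x^3 + 126*x^2 - 324*x + 216
which factors as (x - 6)^3*(x - 1). The eigenvalues (with algebraic multiplicities) are λ = 1 with multiplicity 1, λ = 6 with multiplicity 3.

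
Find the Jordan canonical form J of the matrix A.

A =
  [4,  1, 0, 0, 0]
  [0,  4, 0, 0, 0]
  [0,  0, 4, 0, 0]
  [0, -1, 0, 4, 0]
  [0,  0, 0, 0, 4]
J_2(4) ⊕ J_1(4) ⊕ J_1(4) ⊕ J_1(4)

The characteristic polynomial is
  det(x·I − A) = x^5 - 20*x^4 + 160*x^3 - 640*x^2 + 1280*x - 1024 = (x - 4)^5

Eigenvalues and multiplicities (the geometric multiplicity of λ is n − rank(A − λI), which equals the number of Jordan blocks for λ):
  λ = 4: algebraic multiplicity = 5, geometric multiplicity = 4

Determining the block sizes for each eigenvalue:
  λ = 4: 4 blocks summing to 5 forces exactly one block of size 2 and the rest size 1 → block sizes [2, 1, 1, 1]

Assembling the blocks gives a Jordan form
J =
  [4, 1, 0, 0, 0]
  [0, 4, 0, 0, 0]
  [0, 0, 4, 0, 0]
  [0, 0, 0, 4, 0]
  [0, 0, 0, 0, 4]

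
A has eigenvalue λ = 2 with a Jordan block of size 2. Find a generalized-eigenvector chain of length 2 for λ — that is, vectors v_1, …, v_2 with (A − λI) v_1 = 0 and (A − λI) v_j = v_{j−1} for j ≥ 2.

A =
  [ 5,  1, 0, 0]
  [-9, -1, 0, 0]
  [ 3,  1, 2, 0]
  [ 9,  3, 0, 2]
A Jordan chain for λ = 2 of length 2:
v_1 = (3, -9, 3, 9)ᵀ
v_2 = (1, 0, 0, 0)ᵀ

Let N = A − (2)·I. We want v_2 with N^2 v_2 = 0 but N^1 v_2 ≠ 0; then v_{j-1} := N · v_j for j = 2, …, 2.

Pick v_2 = (1, 0, 0, 0)ᵀ.
Then v_1 = N · v_2 = (3, -9, 3, 9)ᵀ.

Sanity check: (A − (2)·I) v_1 = (0, 0, 0, 0)ᵀ = 0. ✓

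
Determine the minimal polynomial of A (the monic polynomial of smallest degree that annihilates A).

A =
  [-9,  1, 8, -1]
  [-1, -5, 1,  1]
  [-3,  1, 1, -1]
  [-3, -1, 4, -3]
x^3 + 12*x^2 + 48*x + 64

The characteristic polynomial is χ_A(x) = (x + 4)^4, so the eigenvalues are known. The minimal polynomial is
  m_A(x) = Π_λ (x − λ)^{k_λ}
where k_λ is the size of the *largest* Jordan block for λ (equivalently, the smallest k with (A − λI)^k v = 0 for every generalised eigenvector v of λ).

  λ = -4: largest Jordan block has size 3, contributing (x + 4)^3

So m_A(x) = (x + 4)^3 = x^3 + 12*x^2 + 48*x + 64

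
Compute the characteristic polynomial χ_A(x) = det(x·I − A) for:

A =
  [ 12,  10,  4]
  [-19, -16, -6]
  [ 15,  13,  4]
x^3

Expanding det(x·I − A) (e.g. by cofactor expansion or by noting that A is similar to its Jordan form J, which has the same characteristic polynomial as A) gives
  χ_A(x) = x^3
which factors as x^3. The eigenvalues (with algebraic multiplicities) are λ = 0 with multiplicity 3.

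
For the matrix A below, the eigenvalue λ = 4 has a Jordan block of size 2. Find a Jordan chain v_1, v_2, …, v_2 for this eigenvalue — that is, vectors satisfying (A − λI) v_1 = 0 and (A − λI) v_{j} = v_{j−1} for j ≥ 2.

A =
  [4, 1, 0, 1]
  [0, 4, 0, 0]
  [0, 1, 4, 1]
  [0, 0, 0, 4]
A Jordan chain for λ = 4 of length 2:
v_1 = (1, 0, 1, 0)ᵀ
v_2 = (0, 1, 0, 0)ᵀ

Let N = A − (4)·I. We want v_2 with N^2 v_2 = 0 but N^1 v_2 ≠ 0; then v_{j-1} := N · v_j for j = 2, …, 2.

Pick v_2 = (0, 1, 0, 0)ᵀ.
Then v_1 = N · v_2 = (1, 0, 1, 0)ᵀ.

Sanity check: (A − (4)·I) v_1 = (0, 0, 0, 0)ᵀ = 0. ✓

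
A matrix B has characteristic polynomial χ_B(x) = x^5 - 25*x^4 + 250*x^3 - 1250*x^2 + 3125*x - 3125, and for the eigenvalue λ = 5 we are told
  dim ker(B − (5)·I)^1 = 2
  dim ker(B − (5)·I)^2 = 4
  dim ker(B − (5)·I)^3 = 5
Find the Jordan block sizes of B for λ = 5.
Block sizes for λ = 5: [3, 2]

From the dimensions of kernels of powers, the number of Jordan blocks of size at least j is d_j − d_{j−1} where d_j = dim ker(N^j) (with d_0 = 0). Computing the differences gives [2, 2, 1].
The number of blocks of size exactly k is (#blocks of size ≥ k) − (#blocks of size ≥ k + 1), so the partition is: 1 block(s) of size 2, 1 block(s) of size 3.
In nonincreasing order the block sizes are [3, 2].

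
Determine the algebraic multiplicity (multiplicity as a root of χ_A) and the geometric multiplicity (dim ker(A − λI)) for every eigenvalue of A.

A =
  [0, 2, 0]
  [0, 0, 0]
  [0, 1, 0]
λ = 0: alg = 3, geom = 2

Step 1 — factor the characteristic polynomial to read off the algebraic multiplicities:
  χ_A(x) = x^3

Step 2 — compute geometric multiplicities via the rank-nullity identity g(λ) = n − rank(A − λI):
  rank(A − (0)·I) = 1, so dim ker(A − (0)·I) = n − 1 = 2

Summary:
  λ = 0: algebraic multiplicity = 3, geometric multiplicity = 2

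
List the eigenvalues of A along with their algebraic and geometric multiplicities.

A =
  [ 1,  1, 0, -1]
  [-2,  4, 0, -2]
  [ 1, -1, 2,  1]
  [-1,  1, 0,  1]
λ = 2: alg = 4, geom = 3

Step 1 — factor the characteristic polynomial to read off the algebraic multiplicities:
  χ_A(x) = (x - 2)^4

Step 2 — compute geometric multiplicities via the rank-nullity identity g(λ) = n − rank(A − λI):
  rank(A − (2)·I) = 1, so dim ker(A − (2)·I) = n − 1 = 3

Summary:
  λ = 2: algebraic multiplicity = 4, geometric multiplicity = 3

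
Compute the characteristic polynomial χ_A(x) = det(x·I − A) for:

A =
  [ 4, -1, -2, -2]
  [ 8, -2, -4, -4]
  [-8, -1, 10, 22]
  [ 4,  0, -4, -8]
x^4 - 4*x^3

Expanding det(x·I − A) (e.g. by cofactor expansion or by noting that A is similar to its Jordan form J, which has the same characteristic polynomial as A) gives
  χ_A(x) = x^4 - 4*x^3
which factors as x^3*(x - 4). The eigenvalues (with algebraic multiplicities) are λ = 0 with multiplicity 3, λ = 4 with multiplicity 1.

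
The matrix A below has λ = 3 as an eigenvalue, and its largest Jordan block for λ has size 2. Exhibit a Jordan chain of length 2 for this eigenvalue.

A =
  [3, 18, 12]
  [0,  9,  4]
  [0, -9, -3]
A Jordan chain for λ = 3 of length 2:
v_1 = (18, 6, -9)ᵀ
v_2 = (0, 1, 0)ᵀ

Let N = A − (3)·I. We want v_2 with N^2 v_2 = 0 but N^1 v_2 ≠ 0; then v_{j-1} := N · v_j for j = 2, …, 2.

Pick v_2 = (0, 1, 0)ᵀ.
Then v_1 = N · v_2 = (18, 6, -9)ᵀ.

Sanity check: (A − (3)·I) v_1 = (0, 0, 0)ᵀ = 0. ✓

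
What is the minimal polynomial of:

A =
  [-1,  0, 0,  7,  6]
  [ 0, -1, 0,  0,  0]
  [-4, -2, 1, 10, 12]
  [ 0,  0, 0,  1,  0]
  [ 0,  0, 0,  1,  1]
x^3 - x^2 - x + 1

The characteristic polynomial is χ_A(x) = (x - 1)^3*(x + 1)^2, so the eigenvalues are known. The minimal polynomial is
  m_A(x) = Π_λ (x − λ)^{k_λ}
where k_λ is the size of the *largest* Jordan block for λ (equivalently, the smallest k with (A − λI)^k v = 0 for every generalised eigenvector v of λ).

  λ = -1: largest Jordan block has size 1, contributing (x + 1)
  λ = 1: largest Jordan block has size 2, contributing (x − 1)^2

So m_A(x) = (x - 1)^2*(x + 1) = x^3 - x^2 - x + 1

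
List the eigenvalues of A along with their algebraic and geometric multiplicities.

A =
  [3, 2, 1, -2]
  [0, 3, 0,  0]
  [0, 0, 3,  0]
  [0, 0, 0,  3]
λ = 3: alg = 4, geom = 3

Step 1 — factor the characteristic polynomial to read off the algebraic multiplicities:
  χ_A(x) = (x - 3)^4

Step 2 — compute geometric multiplicities via the rank-nullity identity g(λ) = n − rank(A − λI):
  rank(A − (3)·I) = 1, so dim ker(A − (3)·I) = n − 1 = 3

Summary:
  λ = 3: algebraic multiplicity = 4, geometric multiplicity = 3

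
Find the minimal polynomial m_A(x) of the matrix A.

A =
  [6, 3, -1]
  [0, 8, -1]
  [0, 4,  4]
x^3 - 18*x^2 + 108*x - 216

The characteristic polynomial is χ_A(x) = (x - 6)^3, so the eigenvalues are known. The minimal polynomial is
  m_A(x) = Π_λ (x − λ)^{k_λ}
where k_λ is the size of the *largest* Jordan block for λ (equivalently, the smallest k with (A − λI)^k v = 0 for every generalised eigenvector v of λ).

  λ = 6: largest Jordan block has size 3, contributing (x − 6)^3

So m_A(x) = (x - 6)^3 = x^3 - 18*x^2 + 108*x - 216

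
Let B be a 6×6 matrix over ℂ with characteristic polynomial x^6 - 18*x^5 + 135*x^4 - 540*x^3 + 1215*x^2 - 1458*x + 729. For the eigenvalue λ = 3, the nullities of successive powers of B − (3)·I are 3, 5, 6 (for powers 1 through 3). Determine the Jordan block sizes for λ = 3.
Block sizes for λ = 3: [3, 2, 1]

From the dimensions of kernels of powers, the number of Jordan blocks of size at least j is d_j − d_{j−1} where d_j = dim ker(N^j) (with d_0 = 0). Computing the differences gives [3, 2, 1].
The number of blocks of size exactly k is (#blocks of size ≥ k) − (#blocks of size ≥ k + 1), so the partition is: 1 block(s) of size 1, 1 block(s) of size 2, 1 block(s) of size 3.
In nonincreasing order the block sizes are [3, 2, 1].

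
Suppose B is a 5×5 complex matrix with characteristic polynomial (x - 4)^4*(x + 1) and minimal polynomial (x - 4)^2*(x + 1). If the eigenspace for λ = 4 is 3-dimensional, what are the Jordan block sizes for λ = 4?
Block sizes for λ = 4: [2, 1, 1]

Step 1 — from the characteristic polynomial, algebraic multiplicity of λ = 4 is 4. From dim ker(B − (4)·I) = 3, there are exactly 3 Jordan blocks for λ = 4.
Step 2 — from the minimal polynomial, the factor (x − 4)^2 tells us the largest block for λ = 4 has size 2.
Step 3 — with total size 4, 3 blocks, and largest block 2, the block sizes (in nonincreasing order) are [2, 1, 1].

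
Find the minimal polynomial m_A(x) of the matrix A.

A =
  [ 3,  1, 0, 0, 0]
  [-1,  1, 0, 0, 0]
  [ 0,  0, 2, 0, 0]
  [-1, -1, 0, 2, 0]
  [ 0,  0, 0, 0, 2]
x^2 - 4*x + 4

The characteristic polynomial is χ_A(x) = (x - 2)^5, so the eigenvalues are known. The minimal polynomial is
  m_A(x) = Π_λ (x − λ)^{k_λ}
where k_λ is the size of the *largest* Jordan block for λ (equivalently, the smallest k with (A − λI)^k v = 0 for every generalised eigenvector v of λ).

  λ = 2: largest Jordan block has size 2, contributing (x − 2)^2

So m_A(x) = (x - 2)^2 = x^2 - 4*x + 4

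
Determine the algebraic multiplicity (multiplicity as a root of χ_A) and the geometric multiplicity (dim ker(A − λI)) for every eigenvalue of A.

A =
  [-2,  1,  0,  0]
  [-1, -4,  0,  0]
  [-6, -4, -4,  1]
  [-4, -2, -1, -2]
λ = -3: alg = 4, geom = 2

Step 1 — factor the characteristic polynomial to read off the algebraic multiplicities:
  χ_A(x) = (x + 3)^4

Step 2 — compute geometric multiplicities via the rank-nullity identity g(λ) = n − rank(A − λI):
  rank(A − (-3)·I) = 2, so dim ker(A − (-3)·I) = n − 2 = 2

Summary:
  λ = -3: algebraic multiplicity = 4, geometric multiplicity = 2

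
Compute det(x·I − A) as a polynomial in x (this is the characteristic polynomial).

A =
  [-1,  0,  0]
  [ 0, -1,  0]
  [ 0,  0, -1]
x^3 + 3*x^2 + 3*x + 1

Expanding det(x·I − A) (e.g. by cofactor expansion or by noting that A is similar to its Jordan form J, which has the same characteristic polynomial as A) gives
  χ_A(x) = x^3 + 3*x^2 + 3*x + 1
which factors as (x + 1)^3. The eigenvalues (with algebraic multiplicities) are λ = -1 with multiplicity 3.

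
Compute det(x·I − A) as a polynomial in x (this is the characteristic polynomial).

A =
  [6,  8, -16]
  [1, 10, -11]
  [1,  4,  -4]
x^3 - 12*x^2 + 48*x - 64

Expanding det(x·I − A) (e.g. by cofactor expansion or by noting that A is similar to its Jordan form J, which has the same characteristic polynomial as A) gives
  χ_A(x) = x^3 - 12*x^2 + 48*x - 64
which factors as (x - 4)^3. The eigenvalues (with algebraic multiplicities) are λ = 4 with multiplicity 3.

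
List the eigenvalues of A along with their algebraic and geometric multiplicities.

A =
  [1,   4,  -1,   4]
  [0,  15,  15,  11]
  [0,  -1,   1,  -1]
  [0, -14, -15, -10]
λ = 1: alg = 3, geom = 1; λ = 4: alg = 1, geom = 1

Step 1 — factor the characteristic polynomial to read off the algebraic multiplicities:
  χ_A(x) = (x - 4)*(x - 1)^3

Step 2 — compute geometric multiplicities via the rank-nullity identity g(λ) = n − rank(A − λI):
  rank(A − (1)·I) = 3, so dim ker(A − (1)·I) = n − 3 = 1
  rank(A − (4)·I) = 3, so dim ker(A − (4)·I) = n − 3 = 1

Summary:
  λ = 1: algebraic multiplicity = 3, geometric multiplicity = 1
  λ = 4: algebraic multiplicity = 1, geometric multiplicity = 1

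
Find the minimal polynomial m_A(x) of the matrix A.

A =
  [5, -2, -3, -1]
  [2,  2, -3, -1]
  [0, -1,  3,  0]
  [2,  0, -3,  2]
x^3 - 9*x^2 + 27*x - 27

The characteristic polynomial is χ_A(x) = (x - 3)^4, so the eigenvalues are known. The minimal polynomial is
  m_A(x) = Π_λ (x − λ)^{k_λ}
where k_λ is the size of the *largest* Jordan block for λ (equivalently, the smallest k with (A − λI)^k v = 0 for every generalised eigenvector v of λ).

  λ = 3: largest Jordan block has size 3, contributing (x − 3)^3

So m_A(x) = (x - 3)^3 = x^3 - 9*x^2 + 27*x - 27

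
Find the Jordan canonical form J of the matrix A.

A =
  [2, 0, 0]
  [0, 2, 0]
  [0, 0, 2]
J_1(2) ⊕ J_1(2) ⊕ J_1(2)

The characteristic polynomial is
  det(x·I − A) = x^3 - 6*x^2 + 12*x - 8 = (x - 2)^3

Eigenvalues and multiplicities (the geometric multiplicity of λ is n − rank(A − λI), which equals the number of Jordan blocks for λ):
  λ = 2: algebraic multiplicity = 3, geometric multiplicity = 3

Determining the block sizes for each eigenvalue:
  λ = 2: gm = am = 3, so every block has size 1 → block sizes [1, 1, 1]

Assembling the blocks gives a Jordan form
J =
  [2, 0, 0]
  [0, 2, 0]
  [0, 0, 2]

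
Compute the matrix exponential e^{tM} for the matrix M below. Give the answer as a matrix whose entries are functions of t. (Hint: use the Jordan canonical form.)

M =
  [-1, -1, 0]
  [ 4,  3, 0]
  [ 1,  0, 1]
e^{tM} =
  [-2*t*exp(t) + exp(t), -t*exp(t), 0]
  [4*t*exp(t), 2*t*exp(t) + exp(t), 0]
  [-t^2*exp(t) + t*exp(t), -t^2*exp(t)/2, exp(t)]

Strategy: write M = P · J · P⁻¹ where J is a Jordan canonical form, so e^{tM} = P · e^{tJ} · P⁻¹, and e^{tJ} can be computed block-by-block.

M has Jordan form
J =
  [1, 1, 0]
  [0, 1, 1]
  [0, 0, 1]
(up to reordering of blocks).

Per-block formulas:
  For a 3×3 Jordan block J_3(1): exp(t · J_3(1)) = e^(1t)·(I + t·N + (t^2/2)·N^2), where N is the 3×3 nilpotent shift.

After assembling e^{tJ} and conjugating by P, we get:

e^{tM} =
  [-2*t*exp(t) + exp(t), -t*exp(t), 0]
  [4*t*exp(t), 2*t*exp(t) + exp(t), 0]
  [-t^2*exp(t) + t*exp(t), -t^2*exp(t)/2, exp(t)]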